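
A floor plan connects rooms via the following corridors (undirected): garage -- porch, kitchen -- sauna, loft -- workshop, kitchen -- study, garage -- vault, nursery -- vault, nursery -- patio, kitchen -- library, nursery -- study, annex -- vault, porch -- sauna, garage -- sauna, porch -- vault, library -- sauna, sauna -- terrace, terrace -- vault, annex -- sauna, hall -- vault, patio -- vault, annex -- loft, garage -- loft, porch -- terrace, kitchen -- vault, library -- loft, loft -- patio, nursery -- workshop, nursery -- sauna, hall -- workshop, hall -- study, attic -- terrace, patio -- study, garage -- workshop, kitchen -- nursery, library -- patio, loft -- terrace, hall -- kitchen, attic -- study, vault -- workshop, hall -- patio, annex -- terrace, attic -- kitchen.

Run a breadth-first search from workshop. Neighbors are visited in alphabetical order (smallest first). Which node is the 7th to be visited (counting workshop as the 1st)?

porch

Visit workshop; enqueue garage, hall, loft, nursery, vault → queue [garage, hall, loft, nursery, vault]
Visit garage; enqueue porch, sauna → queue [hall, loft, nursery, vault, porch, sauna]
Visit hall; enqueue kitchen, patio, study → queue [loft, nursery, vault, porch, sauna, kitchen, patio, study]
Visit loft; enqueue annex, library, terrace → queue [nursery, vault, porch, sauna, kitchen, patio, study, annex, library, terrace]
Visit nursery → queue [vault, porch, sauna, kitchen, patio, study, annex, library, terrace]
Visit vault → queue [porch, sauna, kitchen, patio, study, annex, library, terrace]
Visit porch → queue [sauna, kitchen, patio, study, annex, library, terrace]
Visit sauna → queue [kitchen, patio, study, annex, library, terrace]
Visit kitchen; enqueue attic → queue [patio, study, annex, library, terrace, attic]
Visit patio → queue [study, annex, library, terrace, attic]
Visit study → queue [annex, library, terrace, attic]
Visit annex → queue [library, terrace, attic]
Visit library → queue [terrace, attic]
Visit terrace → queue [attic]
Visit attic → queue []

Visit order: workshop, garage, hall, loft, nursery, vault, porch, sauna, kitchen, patio, study, annex, library, terrace, attic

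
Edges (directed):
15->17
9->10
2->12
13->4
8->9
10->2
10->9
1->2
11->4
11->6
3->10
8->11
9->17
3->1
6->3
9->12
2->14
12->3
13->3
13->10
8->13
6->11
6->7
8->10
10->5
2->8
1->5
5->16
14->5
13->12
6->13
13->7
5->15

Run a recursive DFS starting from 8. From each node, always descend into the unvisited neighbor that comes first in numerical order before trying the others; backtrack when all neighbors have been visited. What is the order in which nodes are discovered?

8, 9, 10, 2, 12, 3, 1, 5, 15, 17, 16, 14, 11, 4, 6, 7, 13

Visit 8
8 → 9
9 → 10
10 → 2
2 → 12
12 → 3
3 → 1
1 → 5
5 → 15
15 → 17
5 → 16
2 → 14
8 → 11
11 → 4
11 → 6
6 → 7
6 → 13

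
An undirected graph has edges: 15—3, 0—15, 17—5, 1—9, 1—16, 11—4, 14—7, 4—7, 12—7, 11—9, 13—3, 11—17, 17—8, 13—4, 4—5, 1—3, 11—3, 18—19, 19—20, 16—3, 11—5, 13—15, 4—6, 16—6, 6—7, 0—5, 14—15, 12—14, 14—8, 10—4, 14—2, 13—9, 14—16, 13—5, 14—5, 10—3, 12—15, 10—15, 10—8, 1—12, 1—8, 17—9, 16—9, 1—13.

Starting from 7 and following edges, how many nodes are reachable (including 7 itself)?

BFS from 7 visits: 7, 4, 6, 12, 14, 5, 10, 11, 13, 16, 1, 15, 2, 8, 0, 17, 3, 9
Reachable nodes: 18 of 21 total.

18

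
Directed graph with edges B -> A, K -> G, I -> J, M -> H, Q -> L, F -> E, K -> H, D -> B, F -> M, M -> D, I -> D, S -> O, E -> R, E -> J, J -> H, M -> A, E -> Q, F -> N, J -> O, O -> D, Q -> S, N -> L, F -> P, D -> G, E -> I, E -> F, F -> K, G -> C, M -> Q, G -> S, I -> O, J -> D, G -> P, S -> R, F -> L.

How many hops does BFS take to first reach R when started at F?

2

Level 0: F
Level 1: E, K, L, M, N, P
Level 2: A, D, G, H, I, J, Q, R
Level 3: B, C, O, S
R first appears at level 2.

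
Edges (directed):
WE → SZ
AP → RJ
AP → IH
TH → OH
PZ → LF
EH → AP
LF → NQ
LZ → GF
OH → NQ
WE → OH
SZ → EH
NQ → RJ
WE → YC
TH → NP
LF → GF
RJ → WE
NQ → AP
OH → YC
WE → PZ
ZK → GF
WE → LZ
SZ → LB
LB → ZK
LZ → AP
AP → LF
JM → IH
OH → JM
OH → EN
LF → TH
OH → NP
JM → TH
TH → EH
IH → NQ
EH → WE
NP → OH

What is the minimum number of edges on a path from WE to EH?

2

Level 0: WE
Level 1: LZ, OH, PZ, SZ, YC
Level 2: AP, EH, EN, GF, JM, LB, LF, NP, NQ
Level 3: IH, RJ, TH, ZK
EH first appears at level 2.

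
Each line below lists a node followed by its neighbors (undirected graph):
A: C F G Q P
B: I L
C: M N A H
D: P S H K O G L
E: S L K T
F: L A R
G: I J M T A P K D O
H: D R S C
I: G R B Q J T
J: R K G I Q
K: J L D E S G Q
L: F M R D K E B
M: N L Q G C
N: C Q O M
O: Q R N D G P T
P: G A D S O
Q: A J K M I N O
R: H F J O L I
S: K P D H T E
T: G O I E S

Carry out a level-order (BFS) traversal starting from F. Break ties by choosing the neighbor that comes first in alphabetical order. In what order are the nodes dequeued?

Visit F; enqueue A, L, R → queue [A, L, R]
Visit A; enqueue C, G, P, Q → queue [L, R, C, G, P, Q]
Visit L; enqueue B, D, E, K, M → queue [R, C, G, P, Q, B, D, E, K, M]
Visit R; enqueue H, I, J, O → queue [C, G, P, Q, B, D, E, K, M, H, I, J, O]
Visit C; enqueue N → queue [G, P, Q, B, D, E, K, M, H, I, J, O, N]
Visit G; enqueue T → queue [P, Q, B, D, E, K, M, H, I, J, O, N, T]
Visit P; enqueue S → queue [Q, B, D, E, K, M, H, I, J, O, N, T, S]
Visit Q → queue [B, D, E, K, M, H, I, J, O, N, T, S]
Visit B → queue [D, E, K, M, H, I, J, O, N, T, S]
Visit D → queue [E, K, M, H, I, J, O, N, T, S]
Visit E → queue [K, M, H, I, J, O, N, T, S]
Visit K → queue [M, H, I, J, O, N, T, S]
Visit M → queue [H, I, J, O, N, T, S]
Visit H → queue [I, J, O, N, T, S]
Visit I → queue [J, O, N, T, S]
Visit J → queue [O, N, T, S]
Visit O → queue [N, T, S]
Visit N → queue [T, S]
Visit T → queue [S]
Visit S → queue []

F -> A -> L -> R -> C -> G -> P -> Q -> B -> D -> E -> K -> M -> H -> I -> J -> O -> N -> T -> S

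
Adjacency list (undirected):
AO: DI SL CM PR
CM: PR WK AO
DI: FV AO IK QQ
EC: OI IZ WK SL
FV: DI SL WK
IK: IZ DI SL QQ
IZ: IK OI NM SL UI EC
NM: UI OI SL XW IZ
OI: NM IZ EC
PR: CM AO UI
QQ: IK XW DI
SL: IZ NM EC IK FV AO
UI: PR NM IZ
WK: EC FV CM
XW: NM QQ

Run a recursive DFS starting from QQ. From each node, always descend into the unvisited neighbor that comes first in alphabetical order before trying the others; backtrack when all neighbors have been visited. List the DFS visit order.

QQ DI AO CM PR UI IZ EC OI NM SL FV WK IK XW

Visit QQ
QQ → DI
DI → AO
AO → CM
CM → PR
PR → UI
UI → IZ
IZ → EC
EC → OI
OI → NM
NM → SL
SL → FV
FV → WK
SL → IK
NM → XW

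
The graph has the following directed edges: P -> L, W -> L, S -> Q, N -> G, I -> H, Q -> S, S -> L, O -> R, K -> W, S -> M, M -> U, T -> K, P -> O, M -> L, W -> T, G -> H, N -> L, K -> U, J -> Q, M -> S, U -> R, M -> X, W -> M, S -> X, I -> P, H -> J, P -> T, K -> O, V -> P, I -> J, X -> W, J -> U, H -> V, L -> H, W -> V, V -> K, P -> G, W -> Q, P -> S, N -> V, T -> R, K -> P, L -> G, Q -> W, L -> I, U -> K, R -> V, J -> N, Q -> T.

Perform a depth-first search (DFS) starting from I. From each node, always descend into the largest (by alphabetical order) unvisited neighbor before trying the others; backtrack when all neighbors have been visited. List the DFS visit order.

Visit I
I → P
P → T
T → R
R → V
V → K
K → W
W → Q
Q → S
S → X
S → M
M → U
M → L
L → H
H → J
J → N
N → G
K → O

I, P, T, R, V, K, W, Q, S, X, M, U, L, H, J, N, G, O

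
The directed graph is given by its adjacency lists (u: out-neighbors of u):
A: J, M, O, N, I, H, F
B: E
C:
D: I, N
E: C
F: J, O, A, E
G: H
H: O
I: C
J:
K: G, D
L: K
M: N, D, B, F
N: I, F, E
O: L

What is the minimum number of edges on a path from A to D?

Level 0: A
Level 1: F, H, I, J, M, N, O
Level 2: B, C, D, E, L
Level 3: K
Level 4: G
D first appears at level 2.

2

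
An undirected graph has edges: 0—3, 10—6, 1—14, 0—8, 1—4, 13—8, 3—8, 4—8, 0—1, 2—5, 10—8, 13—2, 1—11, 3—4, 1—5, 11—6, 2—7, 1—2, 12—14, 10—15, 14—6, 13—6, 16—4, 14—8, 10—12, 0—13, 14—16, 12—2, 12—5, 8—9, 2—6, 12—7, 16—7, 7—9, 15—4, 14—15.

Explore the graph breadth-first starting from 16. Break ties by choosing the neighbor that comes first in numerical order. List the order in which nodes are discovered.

16 → 4 → 7 → 14 → 1 → 3 → 8 → 15 → 2 → 9 → 12 → 6 → 0 → 5 → 11 → 10 → 13

Visit 16; enqueue 4, 7, 14 → queue [4, 7, 14]
Visit 4; enqueue 1, 3, 8, 15 → queue [7, 14, 1, 3, 8, 15]
Visit 7; enqueue 2, 9, 12 → queue [14, 1, 3, 8, 15, 2, 9, 12]
Visit 14; enqueue 6 → queue [1, 3, 8, 15, 2, 9, 12, 6]
Visit 1; enqueue 0, 5, 11 → queue [3, 8, 15, 2, 9, 12, 6, 0, 5, 11]
Visit 3 → queue [8, 15, 2, 9, 12, 6, 0, 5, 11]
Visit 8; enqueue 10, 13 → queue [15, 2, 9, 12, 6, 0, 5, 11, 10, 13]
Visit 15 → queue [2, 9, 12, 6, 0, 5, 11, 10, 13]
Visit 2 → queue [9, 12, 6, 0, 5, 11, 10, 13]
Visit 9 → queue [12, 6, 0, 5, 11, 10, 13]
Visit 12 → queue [6, 0, 5, 11, 10, 13]
Visit 6 → queue [0, 5, 11, 10, 13]
Visit 0 → queue [5, 11, 10, 13]
Visit 5 → queue [11, 10, 13]
Visit 11 → queue [10, 13]
Visit 10 → queue [13]
Visit 13 → queue []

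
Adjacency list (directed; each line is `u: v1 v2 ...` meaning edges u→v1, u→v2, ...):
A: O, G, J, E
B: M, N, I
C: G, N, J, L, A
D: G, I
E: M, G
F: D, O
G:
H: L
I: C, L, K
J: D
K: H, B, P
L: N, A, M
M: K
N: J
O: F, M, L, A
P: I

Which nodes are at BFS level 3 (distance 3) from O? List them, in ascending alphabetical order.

Level 0: O
Level 1: A, F, L, M
Level 2: D, E, G, J, K, N
Level 3: B, H, I, P
Level 4: C

B, H, I, P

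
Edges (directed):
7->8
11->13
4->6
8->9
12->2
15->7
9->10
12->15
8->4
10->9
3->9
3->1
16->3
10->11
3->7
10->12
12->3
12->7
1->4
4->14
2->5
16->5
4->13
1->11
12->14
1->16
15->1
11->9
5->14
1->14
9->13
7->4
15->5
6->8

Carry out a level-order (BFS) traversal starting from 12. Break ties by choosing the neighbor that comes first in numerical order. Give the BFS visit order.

Visit 12; enqueue 2, 3, 7, 14, 15 → queue [2, 3, 7, 14, 15]
Visit 2; enqueue 5 → queue [3, 7, 14, 15, 5]
Visit 3; enqueue 1, 9 → queue [7, 14, 15, 5, 1, 9]
Visit 7; enqueue 4, 8 → queue [14, 15, 5, 1, 9, 4, 8]
Visit 14 → queue [15, 5, 1, 9, 4, 8]
Visit 15 → queue [5, 1, 9, 4, 8]
Visit 5 → queue [1, 9, 4, 8]
Visit 1; enqueue 11, 16 → queue [9, 4, 8, 11, 16]
Visit 9; enqueue 10, 13 → queue [4, 8, 11, 16, 10, 13]
Visit 4; enqueue 6 → queue [8, 11, 16, 10, 13, 6]
Visit 8 → queue [11, 16, 10, 13, 6]
Visit 11 → queue [16, 10, 13, 6]
Visit 16 → queue [10, 13, 6]
Visit 10 → queue [13, 6]
Visit 13 → queue [6]
Visit 6 → queue []

12, 2, 3, 7, 14, 15, 5, 1, 9, 4, 8, 11, 16, 10, 13, 6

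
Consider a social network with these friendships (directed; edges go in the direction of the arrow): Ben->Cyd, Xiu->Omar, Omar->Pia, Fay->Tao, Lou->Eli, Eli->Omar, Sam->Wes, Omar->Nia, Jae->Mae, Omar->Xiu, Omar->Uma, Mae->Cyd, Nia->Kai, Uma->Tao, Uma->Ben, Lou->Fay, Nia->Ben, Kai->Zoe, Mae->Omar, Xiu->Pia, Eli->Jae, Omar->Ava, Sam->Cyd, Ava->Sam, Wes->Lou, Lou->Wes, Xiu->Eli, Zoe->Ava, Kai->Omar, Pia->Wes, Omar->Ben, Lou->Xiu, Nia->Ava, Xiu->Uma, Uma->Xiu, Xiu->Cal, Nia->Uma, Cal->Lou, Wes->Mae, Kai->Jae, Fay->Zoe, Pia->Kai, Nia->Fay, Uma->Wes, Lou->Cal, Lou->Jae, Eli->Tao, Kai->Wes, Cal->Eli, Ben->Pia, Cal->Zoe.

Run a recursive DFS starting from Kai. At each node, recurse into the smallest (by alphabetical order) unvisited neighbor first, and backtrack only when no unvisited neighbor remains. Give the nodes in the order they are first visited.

Kai, Jae, Mae, Cyd, Omar, Ava, Sam, Wes, Lou, Cal, Eli, Tao, Zoe, Fay, Xiu, Pia, Uma, Ben, Nia

Visit Kai
Kai → Jae
Jae → Mae
Mae → Cyd
Mae → Omar
Omar → Ava
Ava → Sam
Sam → Wes
Wes → Lou
Lou → Cal
Cal → Eli
Eli → Tao
Cal → Zoe
Lou → Fay
Lou → Xiu
Xiu → Pia
Xiu → Uma
Uma → Ben
Omar → Nia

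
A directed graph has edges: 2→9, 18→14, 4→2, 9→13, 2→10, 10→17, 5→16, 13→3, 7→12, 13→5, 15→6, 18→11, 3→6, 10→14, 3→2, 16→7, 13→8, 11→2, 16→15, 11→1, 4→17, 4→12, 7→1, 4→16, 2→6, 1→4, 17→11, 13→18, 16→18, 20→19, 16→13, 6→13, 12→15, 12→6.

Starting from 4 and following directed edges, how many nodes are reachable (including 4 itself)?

18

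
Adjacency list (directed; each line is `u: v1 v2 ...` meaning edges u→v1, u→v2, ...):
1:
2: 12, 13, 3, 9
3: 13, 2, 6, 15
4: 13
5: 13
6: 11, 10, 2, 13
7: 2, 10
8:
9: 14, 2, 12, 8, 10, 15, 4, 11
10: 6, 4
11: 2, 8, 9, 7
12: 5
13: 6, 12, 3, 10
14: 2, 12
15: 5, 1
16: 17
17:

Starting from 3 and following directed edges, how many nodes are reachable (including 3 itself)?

BFS from 3 visits: 3, 2, 6, 13, 15, 9, 12, 10, 11, 1, 5, 4, 8, 14, 7
Reachable nodes: 15 of 17 total.

15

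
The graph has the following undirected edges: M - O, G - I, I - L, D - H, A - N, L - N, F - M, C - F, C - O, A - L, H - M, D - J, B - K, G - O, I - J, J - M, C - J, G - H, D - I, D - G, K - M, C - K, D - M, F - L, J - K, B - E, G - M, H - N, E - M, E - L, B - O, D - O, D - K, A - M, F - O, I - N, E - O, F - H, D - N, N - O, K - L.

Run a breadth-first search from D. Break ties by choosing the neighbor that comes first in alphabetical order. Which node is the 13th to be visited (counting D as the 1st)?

Visit D; enqueue G, H, I, J, K, M, N, O → queue [G, H, I, J, K, M, N, O]
Visit G → queue [H, I, J, K, M, N, O]
Visit H; enqueue F → queue [I, J, K, M, N, O, F]
Visit I; enqueue L → queue [J, K, M, N, O, F, L]
Visit J; enqueue C → queue [K, M, N, O, F, L, C]
Visit K; enqueue B → queue [M, N, O, F, L, C, B]
Visit M; enqueue A, E → queue [N, O, F, L, C, B, A, E]
Visit N → queue [O, F, L, C, B, A, E]
Visit O → queue [F, L, C, B, A, E]
Visit F → queue [L, C, B, A, E]
Visit L → queue [C, B, A, E]
Visit C → queue [B, A, E]
Visit B → queue [A, E]
Visit A → queue [E]
Visit E → queue []

Visit order: D, G, H, I, J, K, M, N, O, F, L, C, B, A, E

B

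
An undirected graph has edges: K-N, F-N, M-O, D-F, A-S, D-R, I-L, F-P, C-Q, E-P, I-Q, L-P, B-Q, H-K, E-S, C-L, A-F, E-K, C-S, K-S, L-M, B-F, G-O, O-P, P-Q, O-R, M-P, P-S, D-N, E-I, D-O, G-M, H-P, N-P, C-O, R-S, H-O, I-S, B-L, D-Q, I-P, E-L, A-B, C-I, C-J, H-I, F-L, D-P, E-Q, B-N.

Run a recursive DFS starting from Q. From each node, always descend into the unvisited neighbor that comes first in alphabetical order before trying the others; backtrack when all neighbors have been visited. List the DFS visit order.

Q → B → A → F → D → N → K → E → I → C → J → L → M → G → O → H → P → S → R

Visit Q
Q → B
B → A
A → F
F → D
D → N
N → K
K → E
E → I
I → C
C → J
C → L
L → M
M → G
G → O
O → H
H → P
P → S
S → R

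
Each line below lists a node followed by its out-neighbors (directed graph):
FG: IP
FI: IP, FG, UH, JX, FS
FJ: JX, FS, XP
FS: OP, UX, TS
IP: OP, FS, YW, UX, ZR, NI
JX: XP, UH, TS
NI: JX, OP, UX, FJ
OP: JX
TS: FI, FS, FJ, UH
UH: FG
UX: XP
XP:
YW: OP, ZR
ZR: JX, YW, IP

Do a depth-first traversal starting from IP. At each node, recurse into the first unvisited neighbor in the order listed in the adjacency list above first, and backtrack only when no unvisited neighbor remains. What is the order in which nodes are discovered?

IP OP JX XP UH FG TS FI FS UX FJ YW ZR NI

Visit IP
IP → OP
OP → JX
JX → XP
JX → UH
UH → FG
JX → TS
TS → FI
FI → FS
FS → UX
TS → FJ
IP → YW
YW → ZR
IP → NI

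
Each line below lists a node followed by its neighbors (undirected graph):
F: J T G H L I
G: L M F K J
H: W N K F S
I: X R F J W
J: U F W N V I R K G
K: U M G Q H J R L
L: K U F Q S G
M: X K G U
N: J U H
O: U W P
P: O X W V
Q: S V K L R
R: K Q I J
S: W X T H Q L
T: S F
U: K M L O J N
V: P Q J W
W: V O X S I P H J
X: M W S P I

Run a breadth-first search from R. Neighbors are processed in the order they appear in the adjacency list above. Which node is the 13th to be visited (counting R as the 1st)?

Visit R; enqueue K, Q, I, J → queue [K, Q, I, J]
Visit K; enqueue U, M, G, H, L → queue [Q, I, J, U, M, G, H, L]
Visit Q; enqueue S, V → queue [I, J, U, M, G, H, L, S, V]
Visit I; enqueue X, F, W → queue [J, U, M, G, H, L, S, V, X, F, W]
Visit J; enqueue N → queue [U, M, G, H, L, S, V, X, F, W, N]
Visit U; enqueue O → queue [M, G, H, L, S, V, X, F, W, N, O]
Visit M → queue [G, H, L, S, V, X, F, W, N, O]
Visit G → queue [H, L, S, V, X, F, W, N, O]
Visit H → queue [L, S, V, X, F, W, N, O]
Visit L → queue [S, V, X, F, W, N, O]
Visit S; enqueue T → queue [V, X, F, W, N, O, T]
Visit V; enqueue P → queue [X, F, W, N, O, T, P]
Visit X → queue [F, W, N, O, T, P]
Visit F → queue [W, N, O, T, P]
Visit W → queue [N, O, T, P]
Visit N → queue [O, T, P]
Visit O → queue [T, P]
Visit T → queue [P]
Visit P → queue []

Visit order: R, K, Q, I, J, U, M, G, H, L, S, V, X, F, W, N, O, T, P

X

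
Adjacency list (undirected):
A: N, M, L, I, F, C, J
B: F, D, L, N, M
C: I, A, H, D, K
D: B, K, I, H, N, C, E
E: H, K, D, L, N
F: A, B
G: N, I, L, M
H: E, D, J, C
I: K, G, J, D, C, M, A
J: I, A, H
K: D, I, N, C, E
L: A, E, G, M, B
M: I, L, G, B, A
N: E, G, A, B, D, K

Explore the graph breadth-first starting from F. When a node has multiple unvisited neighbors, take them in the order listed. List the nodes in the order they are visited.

F, A, B, N, M, L, I, C, J, D, E, G, K, H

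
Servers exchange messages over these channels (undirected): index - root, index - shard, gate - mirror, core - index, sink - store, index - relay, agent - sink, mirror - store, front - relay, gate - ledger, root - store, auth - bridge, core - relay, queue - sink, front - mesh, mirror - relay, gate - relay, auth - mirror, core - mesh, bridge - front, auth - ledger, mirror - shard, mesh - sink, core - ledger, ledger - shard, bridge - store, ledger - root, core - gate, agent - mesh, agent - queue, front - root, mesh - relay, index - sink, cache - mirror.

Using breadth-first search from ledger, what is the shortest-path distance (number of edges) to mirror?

Level 0: ledger
Level 1: auth, core, gate, root, shard
Level 2: bridge, front, index, mesh, mirror, relay, store
Level 3: agent, cache, sink
Level 4: queue
mirror first appears at level 2.

2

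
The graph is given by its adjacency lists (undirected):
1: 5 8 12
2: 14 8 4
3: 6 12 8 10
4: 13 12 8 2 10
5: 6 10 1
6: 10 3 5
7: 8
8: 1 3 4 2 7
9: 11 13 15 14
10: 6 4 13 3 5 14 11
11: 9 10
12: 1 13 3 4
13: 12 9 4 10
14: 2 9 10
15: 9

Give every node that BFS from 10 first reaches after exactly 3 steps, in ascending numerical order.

Level 0: 10
Level 1: 3, 4, 5, 6, 11, 13, 14
Level 2: 1, 2, 8, 9, 12
Level 3: 7, 15

7, 15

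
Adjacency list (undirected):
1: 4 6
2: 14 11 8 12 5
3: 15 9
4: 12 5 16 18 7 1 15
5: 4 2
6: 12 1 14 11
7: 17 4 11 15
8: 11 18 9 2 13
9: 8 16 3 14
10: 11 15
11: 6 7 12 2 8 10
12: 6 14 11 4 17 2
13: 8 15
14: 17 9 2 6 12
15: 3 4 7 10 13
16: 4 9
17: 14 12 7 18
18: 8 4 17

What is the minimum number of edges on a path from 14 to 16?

Level 0: 14
Level 1: 2, 6, 9, 12, 17
Level 2: 1, 3, 4, 5, 7, 8, 11, 16, 18
Level 3: 10, 13, 15
16 first appears at level 2.

2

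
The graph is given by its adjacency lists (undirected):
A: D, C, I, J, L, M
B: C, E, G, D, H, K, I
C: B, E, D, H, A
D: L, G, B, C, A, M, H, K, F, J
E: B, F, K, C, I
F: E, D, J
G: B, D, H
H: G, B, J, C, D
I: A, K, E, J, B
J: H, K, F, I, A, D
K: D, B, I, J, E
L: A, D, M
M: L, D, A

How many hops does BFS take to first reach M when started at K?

Level 0: K
Level 1: B, D, E, I, J
Level 2: A, C, F, G, H, L, M
M first appears at level 2.

2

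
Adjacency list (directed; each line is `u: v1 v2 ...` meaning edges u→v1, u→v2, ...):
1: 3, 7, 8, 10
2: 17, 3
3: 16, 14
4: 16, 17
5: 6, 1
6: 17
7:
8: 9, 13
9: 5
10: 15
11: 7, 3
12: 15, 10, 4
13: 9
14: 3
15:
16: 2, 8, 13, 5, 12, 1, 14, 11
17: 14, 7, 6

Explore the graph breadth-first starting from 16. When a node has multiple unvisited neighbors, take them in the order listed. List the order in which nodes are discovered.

Visit 16; enqueue 2, 8, 13, 5, 12, 1, 14, 11 → queue [2, 8, 13, 5, 12, 1, 14, 11]
Visit 2; enqueue 17, 3 → queue [8, 13, 5, 12, 1, 14, 11, 17, 3]
Visit 8; enqueue 9 → queue [13, 5, 12, 1, 14, 11, 17, 3, 9]
Visit 13 → queue [5, 12, 1, 14, 11, 17, 3, 9]
Visit 5; enqueue 6 → queue [12, 1, 14, 11, 17, 3, 9, 6]
Visit 12; enqueue 15, 10, 4 → queue [1, 14, 11, 17, 3, 9, 6, 15, 10, 4]
Visit 1; enqueue 7 → queue [14, 11, 17, 3, 9, 6, 15, 10, 4, 7]
Visit 14 → queue [11, 17, 3, 9, 6, 15, 10, 4, 7]
Visit 11 → queue [17, 3, 9, 6, 15, 10, 4, 7]
Visit 17 → queue [3, 9, 6, 15, 10, 4, 7]
Visit 3 → queue [9, 6, 15, 10, 4, 7]
Visit 9 → queue [6, 15, 10, 4, 7]
Visit 6 → queue [15, 10, 4, 7]
Visit 15 → queue [10, 4, 7]
Visit 10 → queue [4, 7]
Visit 4 → queue [7]
Visit 7 → queue []

16 → 2 → 8 → 13 → 5 → 12 → 1 → 14 → 11 → 17 → 3 → 9 → 6 → 15 → 10 → 4 → 7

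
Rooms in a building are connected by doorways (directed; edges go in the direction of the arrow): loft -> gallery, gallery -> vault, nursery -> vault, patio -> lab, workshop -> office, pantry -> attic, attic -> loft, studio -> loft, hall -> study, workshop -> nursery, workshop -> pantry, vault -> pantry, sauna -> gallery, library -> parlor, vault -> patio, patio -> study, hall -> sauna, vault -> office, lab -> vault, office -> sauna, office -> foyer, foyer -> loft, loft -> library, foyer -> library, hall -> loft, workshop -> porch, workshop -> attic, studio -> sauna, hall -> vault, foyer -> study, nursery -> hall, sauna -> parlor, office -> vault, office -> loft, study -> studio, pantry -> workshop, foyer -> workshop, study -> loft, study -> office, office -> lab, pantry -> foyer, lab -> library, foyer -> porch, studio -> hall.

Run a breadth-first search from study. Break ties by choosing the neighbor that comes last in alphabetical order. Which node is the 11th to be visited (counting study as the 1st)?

Visit study; enqueue studio, office, loft → queue [studio, office, loft]
Visit studio; enqueue sauna, hall → queue [office, loft, sauna, hall]
Visit office; enqueue vault, lab, foyer → queue [loft, sauna, hall, vault, lab, foyer]
Visit loft; enqueue library, gallery → queue [sauna, hall, vault, lab, foyer, library, gallery]
Visit sauna; enqueue parlor → queue [hall, vault, lab, foyer, library, gallery, parlor]
Visit hall → queue [vault, lab, foyer, library, gallery, parlor]
Visit vault; enqueue patio, pantry → queue [lab, foyer, library, gallery, parlor, patio, pantry]
Visit lab → queue [foyer, library, gallery, parlor, patio, pantry]
Visit foyer; enqueue workshop, porch → queue [library, gallery, parlor, patio, pantry, workshop, porch]
Visit library → queue [gallery, parlor, patio, pantry, workshop, porch]
Visit gallery → queue [parlor, patio, pantry, workshop, porch]
Visit parlor → queue [patio, pantry, workshop, porch]
Visit patio → queue [pantry, workshop, porch]
Visit pantry; enqueue attic → queue [workshop, porch, attic]
Visit workshop; enqueue nursery → queue [porch, attic, nursery]
Visit porch → queue [attic, nursery]
Visit attic → queue [nursery]
Visit nursery → queue []

Visit order: study, studio, office, loft, sauna, hall, vault, lab, foyer, library, gallery, parlor, patio, pantry, workshop, porch, attic, nursery

gallery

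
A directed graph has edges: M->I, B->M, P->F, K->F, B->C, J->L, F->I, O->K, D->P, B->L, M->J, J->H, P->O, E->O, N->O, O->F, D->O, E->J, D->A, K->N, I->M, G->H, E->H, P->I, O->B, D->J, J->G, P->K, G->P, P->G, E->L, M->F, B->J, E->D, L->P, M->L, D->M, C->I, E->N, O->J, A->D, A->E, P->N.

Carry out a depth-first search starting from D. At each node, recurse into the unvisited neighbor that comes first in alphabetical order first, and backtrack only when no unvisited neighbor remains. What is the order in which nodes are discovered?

Visit D
D → A
A → E
E → H
E → J
J → G
G → P
P → F
F → I
I → M
M → L
P → K
K → N
N → O
O → B
B → C

D A E H J G P F I M L K N O B C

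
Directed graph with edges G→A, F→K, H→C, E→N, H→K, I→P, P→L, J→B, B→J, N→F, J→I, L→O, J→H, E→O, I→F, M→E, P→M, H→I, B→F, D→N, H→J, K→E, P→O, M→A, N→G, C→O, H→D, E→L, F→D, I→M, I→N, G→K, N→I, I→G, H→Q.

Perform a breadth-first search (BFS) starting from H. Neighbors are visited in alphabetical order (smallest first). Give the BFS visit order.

H, C, D, I, J, K, Q, O, N, F, G, M, P, B, E, A, L

Visit H; enqueue C, D, I, J, K, Q → queue [C, D, I, J, K, Q]
Visit C; enqueue O → queue [D, I, J, K, Q, O]
Visit D; enqueue N → queue [I, J, K, Q, O, N]
Visit I; enqueue F, G, M, P → queue [J, K, Q, O, N, F, G, M, P]
Visit J; enqueue B → queue [K, Q, O, N, F, G, M, P, B]
Visit K; enqueue E → queue [Q, O, N, F, G, M, P, B, E]
Visit Q → queue [O, N, F, G, M, P, B, E]
Visit O → queue [N, F, G, M, P, B, E]
Visit N → queue [F, G, M, P, B, E]
Visit F → queue [G, M, P, B, E]
Visit G; enqueue A → queue [M, P, B, E, A]
Visit M → queue [P, B, E, A]
Visit P; enqueue L → queue [B, E, A, L]
Visit B → queue [E, A, L]
Visit E → queue [A, L]
Visit A → queue [L]
Visit L → queue []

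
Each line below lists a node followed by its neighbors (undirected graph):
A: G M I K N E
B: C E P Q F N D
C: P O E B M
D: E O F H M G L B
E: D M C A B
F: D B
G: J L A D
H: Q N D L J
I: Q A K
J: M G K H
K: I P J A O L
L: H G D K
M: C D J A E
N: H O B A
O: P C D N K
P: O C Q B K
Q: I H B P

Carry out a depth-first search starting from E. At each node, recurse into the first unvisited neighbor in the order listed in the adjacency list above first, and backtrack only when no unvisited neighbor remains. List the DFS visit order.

Visit E
E → D
D → O
O → P
P → C
C → B
B → Q
Q → I
I → A
A → G
G → J
J → M
J → K
K → L
L → H
H → N
B → F

E -> D -> O -> P -> C -> B -> Q -> I -> A -> G -> J -> M -> K -> L -> H -> N -> F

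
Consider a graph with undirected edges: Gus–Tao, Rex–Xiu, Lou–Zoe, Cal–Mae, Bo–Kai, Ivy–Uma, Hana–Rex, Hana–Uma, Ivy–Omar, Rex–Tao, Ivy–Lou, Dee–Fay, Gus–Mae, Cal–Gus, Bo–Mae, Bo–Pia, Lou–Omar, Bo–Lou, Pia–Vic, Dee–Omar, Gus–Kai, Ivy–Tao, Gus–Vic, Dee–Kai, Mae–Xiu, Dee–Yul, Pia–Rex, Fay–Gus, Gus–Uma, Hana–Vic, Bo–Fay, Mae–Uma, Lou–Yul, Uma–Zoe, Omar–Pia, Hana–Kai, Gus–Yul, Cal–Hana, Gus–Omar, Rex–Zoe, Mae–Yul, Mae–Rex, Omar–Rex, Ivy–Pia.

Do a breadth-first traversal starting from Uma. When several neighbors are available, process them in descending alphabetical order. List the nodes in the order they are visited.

Visit Uma; enqueue Zoe, Mae, Ivy, Hana, Gus → queue [Zoe, Mae, Ivy, Hana, Gus]
Visit Zoe; enqueue Rex, Lou → queue [Mae, Ivy, Hana, Gus, Rex, Lou]
Visit Mae; enqueue Yul, Xiu, Cal, Bo → queue [Ivy, Hana, Gus, Rex, Lou, Yul, Xiu, Cal, Bo]
Visit Ivy; enqueue Tao, Pia, Omar → queue [Hana, Gus, Rex, Lou, Yul, Xiu, Cal, Bo, Tao, Pia, Omar]
Visit Hana; enqueue Vic, Kai → queue [Gus, Rex, Lou, Yul, Xiu, Cal, Bo, Tao, Pia, Omar, Vic, Kai]
Visit Gus; enqueue Fay → queue [Rex, Lou, Yul, Xiu, Cal, Bo, Tao, Pia, Omar, Vic, Kai, Fay]
Visit Rex → queue [Lou, Yul, Xiu, Cal, Bo, Tao, Pia, Omar, Vic, Kai, Fay]
Visit Lou → queue [Yul, Xiu, Cal, Bo, Tao, Pia, Omar, Vic, Kai, Fay]
Visit Yul; enqueue Dee → queue [Xiu, Cal, Bo, Tao, Pia, Omar, Vic, Kai, Fay, Dee]
Visit Xiu → queue [Cal, Bo, Tao, Pia, Omar, Vic, Kai, Fay, Dee]
Visit Cal → queue [Bo, Tao, Pia, Omar, Vic, Kai, Fay, Dee]
Visit Bo → queue [Tao, Pia, Omar, Vic, Kai, Fay, Dee]
Visit Tao → queue [Pia, Omar, Vic, Kai, Fay, Dee]
Visit Pia → queue [Omar, Vic, Kai, Fay, Dee]
Visit Omar → queue [Vic, Kai, Fay, Dee]
Visit Vic → queue [Kai, Fay, Dee]
Visit Kai → queue [Fay, Dee]
Visit Fay → queue [Dee]
Visit Dee → queue []

Uma Zoe Mae Ivy Hana Gus Rex Lou Yul Xiu Cal Bo Tao Pia Omar Vic Kai Fay Dee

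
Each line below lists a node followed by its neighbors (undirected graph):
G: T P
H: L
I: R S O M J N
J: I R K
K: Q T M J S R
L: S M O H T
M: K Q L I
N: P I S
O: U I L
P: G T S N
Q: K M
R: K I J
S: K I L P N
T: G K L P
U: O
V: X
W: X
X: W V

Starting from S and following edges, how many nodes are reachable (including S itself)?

BFS from S visits: S, K, I, L, P, N, Q, T, M, J, R, O, H, G, U
Reachable nodes: 15 of 18 total.

15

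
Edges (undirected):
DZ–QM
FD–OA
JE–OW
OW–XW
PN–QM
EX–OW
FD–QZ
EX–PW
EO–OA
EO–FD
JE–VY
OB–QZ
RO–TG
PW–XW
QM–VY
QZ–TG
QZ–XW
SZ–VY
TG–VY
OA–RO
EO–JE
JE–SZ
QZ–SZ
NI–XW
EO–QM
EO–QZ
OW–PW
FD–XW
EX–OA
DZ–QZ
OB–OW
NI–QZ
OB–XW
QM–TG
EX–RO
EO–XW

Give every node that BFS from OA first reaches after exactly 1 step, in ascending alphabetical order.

Level 0: OA
Level 1: EO, EX, FD, RO
Level 2: JE, OW, PW, QM, QZ, TG, XW
Level 3: DZ, NI, OB, PN, SZ, VY

EO, EX, FD, RO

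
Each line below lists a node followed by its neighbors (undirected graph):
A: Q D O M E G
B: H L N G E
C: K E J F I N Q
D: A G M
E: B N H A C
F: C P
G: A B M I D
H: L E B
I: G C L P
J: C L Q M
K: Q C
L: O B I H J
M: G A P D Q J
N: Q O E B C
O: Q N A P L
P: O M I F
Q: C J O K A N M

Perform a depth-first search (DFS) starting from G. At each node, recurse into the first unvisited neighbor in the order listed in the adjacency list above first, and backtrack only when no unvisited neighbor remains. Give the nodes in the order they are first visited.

Visit G
G → A
A → Q
Q → C
C → K
C → E
E → B
B → H
H → L
L → O
O → N
O → P
P → M
M → D
M → J
P → I
P → F

G, A, Q, C, K, E, B, H, L, O, N, P, M, D, J, I, F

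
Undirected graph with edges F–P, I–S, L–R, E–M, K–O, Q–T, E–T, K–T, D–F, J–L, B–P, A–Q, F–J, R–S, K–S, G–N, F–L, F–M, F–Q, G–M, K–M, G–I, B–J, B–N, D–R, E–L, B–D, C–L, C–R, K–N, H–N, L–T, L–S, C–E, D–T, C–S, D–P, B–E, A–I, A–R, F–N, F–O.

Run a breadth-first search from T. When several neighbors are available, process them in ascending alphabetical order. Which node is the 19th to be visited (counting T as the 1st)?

H

Visit T; enqueue D, E, K, L, Q → queue [D, E, K, L, Q]
Visit D; enqueue B, F, P, R → queue [E, K, L, Q, B, F, P, R]
Visit E; enqueue C, M → queue [K, L, Q, B, F, P, R, C, M]
Visit K; enqueue N, O, S → queue [L, Q, B, F, P, R, C, M, N, O, S]
Visit L; enqueue J → queue [Q, B, F, P, R, C, M, N, O, S, J]
Visit Q; enqueue A → queue [B, F, P, R, C, M, N, O, S, J, A]
Visit B → queue [F, P, R, C, M, N, O, S, J, A]
Visit F → queue [P, R, C, M, N, O, S, J, A]
Visit P → queue [R, C, M, N, O, S, J, A]
Visit R → queue [C, M, N, O, S, J, A]
Visit C → queue [M, N, O, S, J, A]
Visit M; enqueue G → queue [N, O, S, J, A, G]
Visit N; enqueue H → queue [O, S, J, A, G, H]
Visit O → queue [S, J, A, G, H]
Visit S; enqueue I → queue [J, A, G, H, I]
Visit J → queue [A, G, H, I]
Visit A → queue [G, H, I]
Visit G → queue [H, I]
Visit H → queue [I]
Visit I → queue []

Visit order: T, D, E, K, L, Q, B, F, P, R, C, M, N, O, S, J, A, G, H, I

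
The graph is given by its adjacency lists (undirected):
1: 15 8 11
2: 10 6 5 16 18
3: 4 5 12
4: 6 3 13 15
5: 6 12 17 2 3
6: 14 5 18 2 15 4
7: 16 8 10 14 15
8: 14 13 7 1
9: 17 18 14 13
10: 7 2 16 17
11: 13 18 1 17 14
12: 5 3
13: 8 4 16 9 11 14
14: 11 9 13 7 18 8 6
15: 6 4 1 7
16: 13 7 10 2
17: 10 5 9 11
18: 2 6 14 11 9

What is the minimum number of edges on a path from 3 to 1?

Level 0: 3
Level 1: 4, 5, 12
Level 2: 2, 6, 13, 15, 17
Level 3: 1, 7, 8, 9, 10, 11, 14, 16, 18
1 first appears at level 3.

3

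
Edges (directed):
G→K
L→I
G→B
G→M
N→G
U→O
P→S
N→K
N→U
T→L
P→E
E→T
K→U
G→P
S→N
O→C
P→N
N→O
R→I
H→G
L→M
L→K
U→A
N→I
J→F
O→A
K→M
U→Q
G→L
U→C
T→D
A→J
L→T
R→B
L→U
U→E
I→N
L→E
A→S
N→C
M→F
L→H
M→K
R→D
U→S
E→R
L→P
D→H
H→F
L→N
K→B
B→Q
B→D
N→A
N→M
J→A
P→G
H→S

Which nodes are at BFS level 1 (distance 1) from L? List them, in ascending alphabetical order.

Level 0: L
Level 1: E, H, I, K, M, N, P, T, U
Level 2: A, B, C, D, F, G, O, Q, R, S
Level 3: J

E, H, I, K, M, N, P, T, U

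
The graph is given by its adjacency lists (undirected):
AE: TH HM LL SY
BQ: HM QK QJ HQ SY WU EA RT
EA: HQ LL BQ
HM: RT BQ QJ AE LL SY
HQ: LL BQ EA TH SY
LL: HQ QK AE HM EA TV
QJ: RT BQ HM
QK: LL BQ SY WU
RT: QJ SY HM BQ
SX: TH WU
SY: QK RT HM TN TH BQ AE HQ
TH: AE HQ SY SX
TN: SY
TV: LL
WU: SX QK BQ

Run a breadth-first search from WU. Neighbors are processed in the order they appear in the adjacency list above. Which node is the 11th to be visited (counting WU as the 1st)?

EA

Visit WU; enqueue SX, QK, BQ → queue [SX, QK, BQ]
Visit SX; enqueue TH → queue [QK, BQ, TH]
Visit QK; enqueue LL, SY → queue [BQ, TH, LL, SY]
Visit BQ; enqueue HM, QJ, HQ, EA, RT → queue [TH, LL, SY, HM, QJ, HQ, EA, RT]
Visit TH; enqueue AE → queue [LL, SY, HM, QJ, HQ, EA, RT, AE]
Visit LL; enqueue TV → queue [SY, HM, QJ, HQ, EA, RT, AE, TV]
Visit SY; enqueue TN → queue [HM, QJ, HQ, EA, RT, AE, TV, TN]
Visit HM → queue [QJ, HQ, EA, RT, AE, TV, TN]
Visit QJ → queue [HQ, EA, RT, AE, TV, TN]
Visit HQ → queue [EA, RT, AE, TV, TN]
Visit EA → queue [RT, AE, TV, TN]
Visit RT → queue [AE, TV, TN]
Visit AE → queue [TV, TN]
Visit TV → queue [TN]
Visit TN → queue []

Visit order: WU, SX, QK, BQ, TH, LL, SY, HM, QJ, HQ, EA, RT, AE, TV, TN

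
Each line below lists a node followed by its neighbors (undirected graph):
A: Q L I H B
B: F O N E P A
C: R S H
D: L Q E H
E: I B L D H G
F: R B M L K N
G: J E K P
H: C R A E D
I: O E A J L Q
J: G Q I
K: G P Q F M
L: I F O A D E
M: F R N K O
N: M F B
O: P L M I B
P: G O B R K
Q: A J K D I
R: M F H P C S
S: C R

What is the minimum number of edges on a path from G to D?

Level 0: G
Level 1: E, J, K, P
Level 2: B, D, F, H, I, L, M, O, Q, R
Level 3: A, C, N, S
D first appears at level 2.

2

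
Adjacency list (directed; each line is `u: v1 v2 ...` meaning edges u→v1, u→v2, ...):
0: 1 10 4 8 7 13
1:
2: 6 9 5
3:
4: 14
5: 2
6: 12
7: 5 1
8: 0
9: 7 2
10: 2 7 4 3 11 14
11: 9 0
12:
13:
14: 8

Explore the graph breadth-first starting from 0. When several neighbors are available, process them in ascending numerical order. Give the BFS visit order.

0 1 4 7 8 10 13 14 5 2 3 11 6 9 12

Visit 0; enqueue 1, 4, 7, 8, 10, 13 → queue [1, 4, 7, 8, 10, 13]
Visit 1 → queue [4, 7, 8, 10, 13]
Visit 4; enqueue 14 → queue [7, 8, 10, 13, 14]
Visit 7; enqueue 5 → queue [8, 10, 13, 14, 5]
Visit 8 → queue [10, 13, 14, 5]
Visit 10; enqueue 2, 3, 11 → queue [13, 14, 5, 2, 3, 11]
Visit 13 → queue [14, 5, 2, 3, 11]
Visit 14 → queue [5, 2, 3, 11]
Visit 5 → queue [2, 3, 11]
Visit 2; enqueue 6, 9 → queue [3, 11, 6, 9]
Visit 3 → queue [11, 6, 9]
Visit 11 → queue [6, 9]
Visit 6; enqueue 12 → queue [9, 12]
Visit 9 → queue [12]
Visit 12 → queue []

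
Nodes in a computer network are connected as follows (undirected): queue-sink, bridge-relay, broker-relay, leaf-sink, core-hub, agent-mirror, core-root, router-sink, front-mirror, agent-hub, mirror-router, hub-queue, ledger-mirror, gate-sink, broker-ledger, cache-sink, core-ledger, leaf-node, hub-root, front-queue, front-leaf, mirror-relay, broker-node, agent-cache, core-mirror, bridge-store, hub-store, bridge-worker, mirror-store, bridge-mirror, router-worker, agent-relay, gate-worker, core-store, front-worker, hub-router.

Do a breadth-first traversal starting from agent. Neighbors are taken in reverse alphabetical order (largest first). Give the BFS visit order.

Visit agent; enqueue relay, mirror, hub, cache → queue [relay, mirror, hub, cache]
Visit relay; enqueue broker, bridge → queue [mirror, hub, cache, broker, bridge]
Visit mirror; enqueue store, router, ledger, front, core → queue [hub, cache, broker, bridge, store, router, ledger, front, core]
Visit hub; enqueue root, queue → queue [cache, broker, bridge, store, router, ledger, front, core, root, queue]
Visit cache; enqueue sink → queue [broker, bridge, store, router, ledger, front, core, root, queue, sink]
Visit broker; enqueue node → queue [bridge, store, router, ledger, front, core, root, queue, sink, node]
Visit bridge; enqueue worker → queue [store, router, ledger, front, core, root, queue, sink, node, worker]
Visit store → queue [router, ledger, front, core, root, queue, sink, node, worker]
Visit router → queue [ledger, front, core, root, queue, sink, node, worker]
Visit ledger → queue [front, core, root, queue, sink, node, worker]
Visit front; enqueue leaf → queue [core, root, queue, sink, node, worker, leaf]
Visit core → queue [root, queue, sink, node, worker, leaf]
Visit root → queue [queue, sink, node, worker, leaf]
Visit queue → queue [sink, node, worker, leaf]
Visit sink; enqueue gate → queue [node, worker, leaf, gate]
Visit node → queue [worker, leaf, gate]
Visit worker → queue [leaf, gate]
Visit leaf → queue [gate]
Visit gate → queue []

agent, relay, mirror, hub, cache, broker, bridge, store, router, ledger, front, core, root, queue, sink, node, worker, leaf, gate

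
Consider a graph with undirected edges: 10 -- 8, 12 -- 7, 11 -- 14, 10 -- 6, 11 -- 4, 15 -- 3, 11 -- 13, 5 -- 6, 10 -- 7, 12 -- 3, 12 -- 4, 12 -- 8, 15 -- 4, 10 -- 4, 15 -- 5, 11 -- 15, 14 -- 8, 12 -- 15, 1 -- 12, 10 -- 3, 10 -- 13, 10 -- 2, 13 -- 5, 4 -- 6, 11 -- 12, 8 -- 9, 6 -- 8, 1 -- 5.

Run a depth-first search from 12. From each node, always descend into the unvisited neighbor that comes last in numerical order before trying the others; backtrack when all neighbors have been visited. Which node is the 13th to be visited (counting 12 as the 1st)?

Visit 12
12 → 15
15 → 11
11 → 14
14 → 8
8 → 10
10 → 13
13 → 5
5 → 6
6 → 4
5 → 1
10 → 7
10 → 3
10 → 2
8 → 9

Visit order: 12, 15, 11, 14, 8, 10, 13, 5, 6, 4, 1, 7, 3, 2, 9

3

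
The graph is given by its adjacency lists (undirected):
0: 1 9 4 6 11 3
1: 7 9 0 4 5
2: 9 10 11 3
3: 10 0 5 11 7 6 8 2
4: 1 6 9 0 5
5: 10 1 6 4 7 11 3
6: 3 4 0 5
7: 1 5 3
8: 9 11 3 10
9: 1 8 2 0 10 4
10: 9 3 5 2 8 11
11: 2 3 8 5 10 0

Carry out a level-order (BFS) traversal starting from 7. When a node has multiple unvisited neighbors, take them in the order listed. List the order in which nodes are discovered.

Visit 7; enqueue 1, 5, 3 → queue [1, 5, 3]
Visit 1; enqueue 9, 0, 4 → queue [5, 3, 9, 0, 4]
Visit 5; enqueue 10, 6, 11 → queue [3, 9, 0, 4, 10, 6, 11]
Visit 3; enqueue 8, 2 → queue [9, 0, 4, 10, 6, 11, 8, 2]
Visit 9 → queue [0, 4, 10, 6, 11, 8, 2]
Visit 0 → queue [4, 10, 6, 11, 8, 2]
Visit 4 → queue [10, 6, 11, 8, 2]
Visit 10 → queue [6, 11, 8, 2]
Visit 6 → queue [11, 8, 2]
Visit 11 → queue [8, 2]
Visit 8 → queue [2]
Visit 2 → queue []

7 -> 1 -> 5 -> 3 -> 9 -> 0 -> 4 -> 10 -> 6 -> 11 -> 8 -> 2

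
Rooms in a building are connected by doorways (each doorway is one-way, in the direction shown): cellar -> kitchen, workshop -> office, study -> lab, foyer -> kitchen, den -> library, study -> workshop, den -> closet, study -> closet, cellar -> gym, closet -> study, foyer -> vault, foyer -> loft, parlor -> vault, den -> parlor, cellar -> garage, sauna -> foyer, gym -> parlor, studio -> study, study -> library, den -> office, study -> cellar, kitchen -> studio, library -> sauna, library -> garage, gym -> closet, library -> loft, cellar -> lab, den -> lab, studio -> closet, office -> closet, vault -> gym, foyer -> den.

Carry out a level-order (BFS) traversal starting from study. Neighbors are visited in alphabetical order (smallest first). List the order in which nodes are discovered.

study -> cellar -> closet -> lab -> library -> workshop -> garage -> gym -> kitchen -> loft -> sauna -> office -> parlor -> studio -> foyer -> vault -> den

Visit study; enqueue cellar, closet, lab, library, workshop → queue [cellar, closet, lab, library, workshop]
Visit cellar; enqueue garage, gym, kitchen → queue [closet, lab, library, workshop, garage, gym, kitchen]
Visit closet → queue [lab, library, workshop, garage, gym, kitchen]
Visit lab → queue [library, workshop, garage, gym, kitchen]
Visit library; enqueue loft, sauna → queue [workshop, garage, gym, kitchen, loft, sauna]
Visit workshop; enqueue office → queue [garage, gym, kitchen, loft, sauna, office]
Visit garage → queue [gym, kitchen, loft, sauna, office]
Visit gym; enqueue parlor → queue [kitchen, loft, sauna, office, parlor]
Visit kitchen; enqueue studio → queue [loft, sauna, office, parlor, studio]
Visit loft → queue [sauna, office, parlor, studio]
Visit sauna; enqueue foyer → queue [office, parlor, studio, foyer]
Visit office → queue [parlor, studio, foyer]
Visit parlor; enqueue vault → queue [studio, foyer, vault]
Visit studio → queue [foyer, vault]
Visit foyer; enqueue den → queue [vault, den]
Visit vault → queue [den]
Visit den → queue []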